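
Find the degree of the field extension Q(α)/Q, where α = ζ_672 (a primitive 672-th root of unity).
[Q(α):Q] = 192

The minimal polynomial of ζ_672 over Q is the 672-th cyclotomic polynomial Φ_672(x), which is irreducible over Q and has degree φ(672) = 192. Hence [Q(α):Q] = φ(672) = 192.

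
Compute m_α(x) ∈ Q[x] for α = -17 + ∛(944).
m_α(x) = x^3 + 51x^2 + 867x + 3969

Set β = α + 17 = ∛(944), so β^3 = 944. Then (α + 17)^3 - 944 = 0, i.e. α is a root of g(x) = (x + 17)^3 - 944 = x^3 + 51x^2 + 867x + 3969. Since g(x) = h(x + 17) where h(x) = x^3 - 944, and h is irreducible over Q (because 944 is not a perfect cube, so h has no rational root, and a monic cubic with no rational root is irreducible), g is also irreducible (irreducibility is preserved under the substitution x → x + 17). Hence m_α(x) = x^3 + 51x^2 + 867x + 3969.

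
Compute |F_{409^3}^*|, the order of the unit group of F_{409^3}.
|F_{409^3}^*| = 68417928

F_{409^3} has 409^3 = 68417929 elements; its multiplicative group consists of all nonzero elements, so |F_{409^3}^*| = 68417929 - 1 = 68417928. (It is cyclic since any finite subgroup of the multiplicative group of a field is cyclic.)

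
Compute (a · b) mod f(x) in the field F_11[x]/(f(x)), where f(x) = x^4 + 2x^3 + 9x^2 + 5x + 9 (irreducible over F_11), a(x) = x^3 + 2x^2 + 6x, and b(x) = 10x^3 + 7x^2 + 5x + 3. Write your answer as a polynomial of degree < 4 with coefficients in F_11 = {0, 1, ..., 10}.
a · b ≡ 3x^3 + 4x^2 + 3x + 5 (mod f(x))

Multiply in F_11[x]: a(x)·b(x) = (x^3 + 2x^2 + 6x)·(10x^3 + 7x^2 + 5x + 3) = 10x^6 + 5x^5 + 2x^4 + 3x^2 + 7x. This has degree ≥ 4, so divide by f(x) over F_11: 10x^6 + 5x^5 + 2x^4 + 3x^2 + 7x = (10x^2 + 7x + 8)·(x^4 + 2x^3 + 9x^2 + 5x + 9) + (3x^3 + 4x^2 + 3x + 5). Hence a·b ≡ 3x^3 + 4x^2 + 3x + 5 (mod f). (F_11[x]/(f) is a field with 11^4 = 14641 elements since f is irreducible of degree 4.)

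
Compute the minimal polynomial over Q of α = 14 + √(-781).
m_α(x) = x^2 - 28x + 977

From α - 14 = √(-781), squaring gives (α - 14)^2 = -781, i.e. α^2 - 28α + 196 = -781, so α^2 - 28α + 977 = 0. The discriminant of x^2 - 28x + 977 is (-28)^2 - 4·(977) = 784 - 3908 = -3124, and 4·(-781) is not a perfect square in Q since -781 is squarefree and ≠ 1. Hence x^2 - 28x + 977 is irreducible over Q and is the minimal polynomial of α.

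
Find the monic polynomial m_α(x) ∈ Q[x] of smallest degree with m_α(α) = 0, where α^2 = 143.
m_α(x) = x^2 - 143

α satisfies α^2 - 143 = 0, so x^2 - 143 annihilates α. Since d = 143 is squarefree and ≠ 1, it is not a perfect square in Q, so x^2 - 143 has no rational root and is therefore irreducible over Q (a degree-2 polynomial over a field is irreducible iff it has no root). Hence m_α(x) = x^2 - 143.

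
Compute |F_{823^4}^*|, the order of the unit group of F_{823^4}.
|F_{823^4}^*| = 458774574240

F_{823^4} has 823^4 = 458774574241 elements; its multiplicative group consists of all nonzero elements, so |F_{823^4}^*| = 458774574241 - 1 = 458774574240. (It is cyclic since any finite subgroup of the multiplicative group of a field is cyclic.)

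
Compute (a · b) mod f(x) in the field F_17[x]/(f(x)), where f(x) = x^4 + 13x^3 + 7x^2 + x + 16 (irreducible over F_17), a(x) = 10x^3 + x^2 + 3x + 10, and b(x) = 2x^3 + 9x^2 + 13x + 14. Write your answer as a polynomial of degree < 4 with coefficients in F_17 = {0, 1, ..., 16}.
a · b ≡ 14x^3 + 2x^2 + 8x (mod f(x))

Multiply in F_17[x]: a(x)·b(x) = (10x^3 + x^2 + 3x + 10)·(2x^3 + 9x^2 + 13x + 14) = 3x^6 + 7x^5 + 9x^4 + 13x^3 + 7x^2 + 2x + 4. This has degree ≥ 4, so divide by f(x) over F_17: 3x^6 + 7x^5 + 9x^4 + 13x^3 + 7x^2 + 2x + 4 = (3x^2 + 2x + 13)·(x^4 + 13x^3 + 7x^2 + x + 16) + (14x^3 + 2x^2 + 8x). Hence a·b ≡ 14x^3 + 2x^2 + 8x (mod f). (F_17[x]/(f) is a field with 17^4 = 83521 elements since f is irreducible of degree 4.)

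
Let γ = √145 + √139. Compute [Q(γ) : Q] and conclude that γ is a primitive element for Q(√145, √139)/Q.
[Q(γ) : Q] = 4 (equivalently, Q(γ) = Q(√145, √139))

Obviously Q(γ) ⊆ Q(√145, √139), and [Q(√145, √139):Q] = 4 (since 145, 139 are distinct squarefree integers > 1 with 20155 not a perfect square). To show equality we compute the minimal polynomial of γ. From γ = √145 + √139: γ^2 = 145 + 2√(20155) + 139 = 284 + 2√(20155), so γ^2 - 284 = 2√(20155); squaring, (γ^2 - 284)^2 = 4·20155, i.e. γ^4 - 568γ^2 + 80656 - 80620 = 0, i.e. γ^4 - 568γ^2 + 36 = 0. So γ is a root of x^4 - 568x^2 + 36. This polynomial is irreducible over Q: it has no rational root (each ±√145 ± √139 is irrational), and any factorization into two quadratics over Q would force √(20155) ∈ Q (pairing opposite roots) or √145, √139 ∈ Q (other pairings), all impossible. Hence [Q(γ):Q] = 4 = [Q(√145, √139):Q], so Q(γ) = Q(√145, √139).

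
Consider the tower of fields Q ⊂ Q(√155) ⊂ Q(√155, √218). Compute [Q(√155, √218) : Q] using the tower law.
[Q(√155, √218) : Q] = 4

[Q(√155):Q] = 2 (min poly x^2 - 155, irreducible since 155 is squarefree > 1). For the top step, suppose √218 ∈ Q(√155), say √218 = c + d√155 with c, d ∈ Q. Squaring: 218 = c^2 + 155d^2 + 2cd√155. Since √155 ∉ Q this forces 2cd = 0. If d = 0 then √218 = c ∈ Q, contradicting 218 squarefree > 1. If c = 0 then 218 = 155d^2, so 155·218 = (155d)^2 is a perfect square in Q — but 155·218 = 33790 is not a perfect square (since 155 and 218 are distinct squarefree integers). Contradiction. Hence √218 ∉ Q(√155), so x^2 - 218 stays irreducible over Q(√155) and [Q(√155, √218) : Q(√155)] = 2. By the tower law, [Q(√155, √218) : Q] = 2 · 2 = 4.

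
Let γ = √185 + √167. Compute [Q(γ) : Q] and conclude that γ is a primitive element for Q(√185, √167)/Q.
[Q(γ) : Q] = 4 (equivalently, Q(γ) = Q(√185, √167))

Obviously Q(γ) ⊆ Q(√185, √167), and [Q(√185, √167):Q] = 4 (since 185, 167 are distinct squarefree integers > 1 with 30895 not a perfect square). To show equality we compute the minimal polynomial of γ. From γ = √185 + √167: γ^2 = 185 + 2√(30895) + 167 = 352 + 2√(30895), so γ^2 - 352 = 2√(30895); squaring, (γ^2 - 352)^2 = 4·30895, i.e. γ^4 - 704γ^2 + 123904 - 123580 = 0, i.e. γ^4 - 704γ^2 + 324 = 0. So γ is a root of x^4 - 704x^2 + 324. This polynomial is irreducible over Q: it has no rational root (each ±√185 ± √167 is irrational), and any factorization into two quadratics over Q would force √(30895) ∈ Q (pairing opposite roots) or √185, √167 ∈ Q (other pairings), all impossible. Hence [Q(γ):Q] = 4 = [Q(√185, √167):Q], so Q(γ) = Q(√185, √167).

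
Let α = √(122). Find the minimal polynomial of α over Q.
m_α(x) = x^2 - 122

α satisfies α^2 - 122 = 0, so x^2 - 122 annihilates α. Since d = 122 is squarefree and ≠ 1, it is not a perfect square in Q, so x^2 - 122 has no rational root and is therefore irreducible over Q (a degree-2 polynomial over a field is irreducible iff it has no root). Hence m_α(x) = x^2 - 122.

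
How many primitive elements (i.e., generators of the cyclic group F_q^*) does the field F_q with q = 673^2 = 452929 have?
There are φ(452928) = 129024 primitive elements

F_q^* is cyclic of order q - 1 = 452928. A cyclic group of order m has exactly φ(m) generators. Here m = 452928 = 2^6 · 3 · 7 · 337, so the number of primitive elements is φ(452928) = 129024.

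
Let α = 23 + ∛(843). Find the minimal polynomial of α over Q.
m_α(x) = x^3 - 69x^2 + 1587x - 13010

Set β = α - 23 = ∛(843), so β^3 = 843. Then (α - 23)^3 - 843 = 0, i.e. α is a root of g(x) = (x - 23)^3 - 843 = x^3 - 69x^2 + 1587x - 13010. Since g(x) = h(x - 23) where h(x) = x^3 - 843, and h is irreducible over Q (because 843 is not a perfect cube, so h has no rational root, and a monic cubic with no rational root is irreducible), g is also irreducible (irreducibility is preserved under the substitution x → x - 23). Hence m_α(x) = x^3 - 69x^2 + 1587x - 13010.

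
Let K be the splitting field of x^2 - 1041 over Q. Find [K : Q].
[K : Q] = 2

f(x) = x^2 - 1041 factors as (x - √1041)(x + √1041). The splitting field is K = Q(√1041). Since 1041 is squarefree and > 1, it is not a perfect square, so x^2 - 1041 is irreducible over Q and [Q(√1041) : Q] = 2. Hence [K : Q] = 2.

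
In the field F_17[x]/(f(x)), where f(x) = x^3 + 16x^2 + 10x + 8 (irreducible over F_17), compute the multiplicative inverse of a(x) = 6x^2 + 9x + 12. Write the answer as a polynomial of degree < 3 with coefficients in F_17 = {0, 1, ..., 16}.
a(x)^(-1) ≡ 4x^2 + 14x + 4 (mod f(x))

Since f is irreducible over F_17, F_17[x]/(f) is a field and a(x) ≠ 0 has an inverse. Apply the extended Euclidean algorithm to f(x) and a(x) in F_17[x]: f(x) = (3x + 1)·a(x) + (16x + 13);  a(x) = (11x + 15)·(16x + 13) + (4). The last nonzero remainder is the constant 4 = gcd(f, a) in F_17. Back-substituting through the division chain expresses 4 = s(x)·a(x) + t(x)·f(x) with s(x) ≡ 16x^2 + 5x + 16 (mod f), so (16x^2 + 5x + 16)·a(x) ≡ 4 (mod f). Multiplying by 4^(-1) ≡ 13 in F_17 gives a(x)^(-1) ≡ 13·(16x^2 + 5x + 16) ≡ 4x^2 + 14x + 4 (mod f). Check: (6x^2 + 9x + 12)·(4x^2 + 14x + 4) = 7x^4 + x^3 + 11x^2 + 14 ≡ 1 (mod x^3 + 16x^2 + 10x + 8).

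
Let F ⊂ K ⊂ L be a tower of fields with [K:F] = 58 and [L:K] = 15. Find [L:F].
[L:F] = 870

The tower law says that for any tower of field extensions F ⊂ K ⊂ L with finite degrees, [L:F] = [L:K] · [K:F]. Here this gives [L:F] = 15 · 58 = 870.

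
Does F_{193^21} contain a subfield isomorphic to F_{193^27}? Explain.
No: F_{193^27} is not a subfield of F_{193^21}

F_{p^m} embeds in F_{p^n} iff m | n. Here 27 ∤ 21 (since 21 = 0·27 + 21 with remainder 21 ≠ 0), so F_{193^27} is not a subfield of F_{193^21}. Equivalently: if it were, the tower law would give 27 = [F_{193^27}:F_193] dividing [F_{193^21}:F_193] = 21, contradiction.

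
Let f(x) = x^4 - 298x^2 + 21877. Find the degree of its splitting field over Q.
[K : Q] = 4

Solving the quadratic in x^2: x^2 = (298 ± √(298^2 - 4·21877))/2 = (298 ± √1296)/2 = (298 ± 36)/2, giving x^2 = 167 or x^2 = 131. So f(x) = (x^2 - 167)(x^2 - 131) and the roots of f are ±√167, ±√131. Hence the splitting field is K = Q(√167, √131). Since 167 and 131 are distinct squarefree integers > 1, their product 21877 is not a perfect square, so √131 ∉ Q(√167). By the tower law [K:Q] = [Q(√167,√131):Q(√167)] · [Q(√167):Q] = 2 · 2 = 4.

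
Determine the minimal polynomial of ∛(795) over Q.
m_α(x) = x^3 - 795

α satisfies α^3 = 795, so x^3 - 795 annihilates α. By the rational root test, a rational root p/q (in lowest terms) of x^3 - 795 would satisfy p^3 = 795 q^3, forcing q = 1 and p^3 = 795; but 795 is not a perfect cube, contradiction. A monic cubic over Q with no rational root is irreducible (any nontrivial factorization would include a linear factor). Hence x^3 - 795 is the minimal polynomial of α, and in particular [Q(α):Q] = 3.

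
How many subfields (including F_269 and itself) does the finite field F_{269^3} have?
F_{269^3} has 2 subfields

The subfields of F_{p^n} are exactly the fields F_{p^d} for d | n (each is the fixed field of the unique index-d subgroup of Gal(F_{p^n}/F_p) ≅ Z/nZ). The divisors of n = 3 are {1, 3}, giving 2 subfields: F_{269^1}, F_{269^3}.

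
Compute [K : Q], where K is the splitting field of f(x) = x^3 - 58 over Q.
[K : Q] = 6

The roots of x^3 - 58 are ∛58, ω∛58, ω^2∛58 where ω = e^(2πi/3) is a primitive cube root of unity, so K = Q(∛58, ω). Now [Q(∛58):Q] = 3 (since 58 is not a perfect cube, x^3 - 58 is irreducible) and [Q(ω):Q] = 2. Both 2 and 3 divide [K:Q], and [K:Q] ≤ 3·2 = 6, so [K:Q] = 6. (Equivalently: Q(∛58) ⊂ R but ω ∉ R, so [K : Q(∛58)] = 2.)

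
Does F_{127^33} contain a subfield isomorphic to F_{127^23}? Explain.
No: F_{127^23} is not a subfield of F_{127^33}

F_{p^m} embeds in F_{p^n} iff m | n. Here 23 ∤ 33 (since 33 = 1·23 + 10 with remainder 10 ≠ 0), so F_{127^23} is not a subfield of F_{127^33}. Equivalently: if it were, the tower law would give 23 = [F_{127^23}:F_127] dividing [F_{127^33}:F_127] = 33, contradiction.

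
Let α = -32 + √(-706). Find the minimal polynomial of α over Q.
m_α(x) = x^2 + 64x + 1730

From α + 32 = √(-706), squaring gives (α + 32)^2 = -706, i.e. α^2 + 64α + 1024 = -706, so α^2 + 64α + 1730 = 0. The discriminant of x^2 + 64x + 1730 is (64)^2 - 4·(1730) = 4096 - 6920 = -2824, and 4·(-706) is not a perfect square in Q since -706 is squarefree and ≠ 1. Hence x^2 + 64x + 1730 is irreducible over Q and is the minimal polynomial of α.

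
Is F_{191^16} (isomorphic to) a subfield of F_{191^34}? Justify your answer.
No: F_{191^16} is not a subfield of F_{191^34}

F_{p^m} embeds in F_{p^n} iff m | n. Here 16 ∤ 34 (since 34 = 2·16 + 2 with remainder 2 ≠ 0), so F_{191^16} is not a subfield of F_{191^34}. Equivalently: if it were, the tower law would give 16 = [F_{191^16}:F_191] dividing [F_{191^34}:F_191] = 34, contradiction.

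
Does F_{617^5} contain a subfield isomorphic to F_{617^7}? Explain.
No: F_{617^7} is not a subfield of F_{617^5}

F_{p^m} embeds in F_{p^n} iff m | n. Here 7 ∤ 5 (since 5 = 0·7 + 5 with remainder 5 ≠ 0), so F_{617^7} is not a subfield of F_{617^5}. Equivalently: if it were, the tower law would give 7 = [F_{617^7}:F_617] dividing [F_{617^5}:F_617] = 5, contradiction.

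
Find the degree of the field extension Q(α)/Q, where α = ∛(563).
[Q(α):Q] = 3

The minimal polynomial of α is x^3 - 563, irreducible over Q since 563 is not a perfect cube (so x^3 - 563 has no rational root). Hence [Q(α):Q] = deg(m_α) = 3.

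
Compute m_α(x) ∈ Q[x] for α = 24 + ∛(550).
m_α(x) = x^3 - 72x^2 + 1728x - 14374

Set β = α - 24 = ∛(550), so β^3 = 550. Then (α - 24)^3 - 550 = 0, i.e. α is a root of g(x) = (x - 24)^3 - 550 = x^3 - 72x^2 + 1728x - 14374. Since g(x) = h(x - 24) where h(x) = x^3 - 550, and h is irreducible over Q (because 550 is not a perfect cube, so h has no rational root, and a monic cubic with no rational root is irreducible), g is also irreducible (irreducibility is preserved under the substitution x → x - 24). Hence m_α(x) = x^3 - 72x^2 + 1728x - 14374.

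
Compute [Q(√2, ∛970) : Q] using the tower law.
[Q(√2, ∛970) : Q] = 6

Let L = Q(√2, ∛970). Since Q(√2) ⊂ L and [Q(√2):Q] = 2, the tower law gives 2 | [L:Q]. Likewise Q(∛970) ⊂ L with [Q(∛970):Q] = 3 (because 970 is not a perfect cube), so 3 | [L:Q]. As gcd(2,3) = 1, [L:Q] is divisible by 6. Conversely L is generated over Q by √2 and ∛970, so [L:Q] ≤ 2·3 = 6. Therefore [Q(√2, ∛970) : Q] = 6.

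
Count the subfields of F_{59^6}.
F_{59^6} has 4 subfields

The subfields of F_{p^n} are exactly the fields F_{p^d} for d | n (each is the fixed field of the unique index-d subgroup of Gal(F_{p^n}/F_p) ≅ Z/nZ). The divisors of n = 6 are {1, 2, 3, 6}, giving 4 subfields: F_{59^1}, F_{59^2}, F_{59^3}, F_{59^6}.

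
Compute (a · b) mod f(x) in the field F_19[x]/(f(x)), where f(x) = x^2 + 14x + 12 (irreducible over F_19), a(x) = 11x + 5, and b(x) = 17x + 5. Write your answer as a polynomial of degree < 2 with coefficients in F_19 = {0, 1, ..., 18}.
a · b ≡ 11x + 4 (mod f(x))

Multiply in F_19[x]: a(x)·b(x) = (11x + 5)·(17x + 5) = 16x^2 + 7x + 6. This has degree ≥ 2, so divide by f(x) over F_19: 16x^2 + 7x + 6 = (16)·(x^2 + 14x + 12) + (11x + 4). Hence a·b ≡ 11x + 4 (mod f). (F_19[x]/(f) is a field with 19^2 = 361 elements since f is irreducible of degree 2.)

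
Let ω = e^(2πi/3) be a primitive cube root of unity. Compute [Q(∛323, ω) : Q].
[Q(∛323, ω) : Q] = 6

[Q(∛323):Q] = 3 (min poly x^3 - 323, irreducible since 323 is not a perfect cube). [Q(ω):Q] = 2 (min poly x^2 + x + 1). Since Q(∛323) ⊂ R and ω ∉ R, we have ω ∉ Q(∛323), so x^2 + x + 1 remains irreducible over Q(∛323) and [Q(∛323, ω) : Q(∛323)] = 2. By the tower law, [Q(∛323, ω) : Q] = 3 · 2 = 6. (In fact Q(∛323, ω) is the splitting field of x^3 - 323 over Q.)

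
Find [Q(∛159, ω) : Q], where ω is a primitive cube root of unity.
[Q(∛159, ω) : Q] = 6

[Q(∛159):Q] = 3 (min poly x^3 - 159, irreducible since 159 is not a perfect cube). [Q(ω):Q] = 2 (min poly x^2 + x + 1). Since Q(∛159) ⊂ R and ω ∉ R, we have ω ∉ Q(∛159), so x^2 + x + 1 remains irreducible over Q(∛159) and [Q(∛159, ω) : Q(∛159)] = 2. By the tower law, [Q(∛159, ω) : Q] = 3 · 2 = 6. (In fact Q(∛159, ω) is the splitting field of x^3 - 159 over Q.)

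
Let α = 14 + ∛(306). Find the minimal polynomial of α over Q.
m_α(x) = x^3 - 42x^2 + 588x - 3050

Set β = α - 14 = ∛(306), so β^3 = 306. Then (α - 14)^3 - 306 = 0, i.e. α is a root of g(x) = (x - 14)^3 - 306 = x^3 - 42x^2 + 588x - 3050. Since g(x) = h(x - 14) where h(x) = x^3 - 306, and h is irreducible over Q (because 306 is not a perfect cube, so h has no rational root, and a monic cubic with no rational root is irreducible), g is also irreducible (irreducibility is preserved under the substitution x → x - 14). Hence m_α(x) = x^3 - 42x^2 + 588x - 3050.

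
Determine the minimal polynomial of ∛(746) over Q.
m_α(x) = x^3 - 746

α satisfies α^3 = 746, so x^3 - 746 annihilates α. By the rational root test, a rational root p/q (in lowest terms) of x^3 - 746 would satisfy p^3 = 746 q^3, forcing q = 1 and p^3 = 746; but 746 is not a perfect cube, contradiction. A monic cubic over Q with no rational root is irreducible (any nontrivial factorization would include a linear factor). Hence x^3 - 746 is the minimal polynomial of α, and in particular [Q(α):Q] = 3.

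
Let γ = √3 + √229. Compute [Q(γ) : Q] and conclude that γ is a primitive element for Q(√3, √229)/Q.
[Q(γ) : Q] = 4 (equivalently, Q(γ) = Q(√3, √229))

Obviously Q(γ) ⊆ Q(√3, √229), and [Q(√3, √229):Q] = 4 (since 3, 229 are distinct squarefree integers > 1 with 687 not a perfect square). To show equality we compute the minimal polynomial of γ. From γ = √3 + √229: γ^2 = 3 + 2√(687) + 229 = 232 + 2√(687), so γ^2 - 232 = 2√(687); squaring, (γ^2 - 232)^2 = 4·687, i.e. γ^4 - 464γ^2 + 53824 - 2748 = 0, i.e. γ^4 - 464γ^2 + 51076 = 0. So γ is a root of x^4 - 464x^2 + 51076. This polynomial is irreducible over Q: it has no rational root (each ±√3 ± √229 is irrational), and any factorization into two quadratics over Q would force √(687) ∈ Q (pairing opposite roots) or √3, √229 ∈ Q (other pairings), all impossible. Hence [Q(γ):Q] = 4 = [Q(√3, √229):Q], so Q(γ) = Q(√3, √229).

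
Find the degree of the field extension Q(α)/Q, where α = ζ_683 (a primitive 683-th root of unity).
[Q(α):Q] = 682

The minimal polynomial of ζ_683 over Q is the 683-th cyclotomic polynomial Φ_683(x), which is irreducible over Q and has degree φ(683) = 682. Hence [Q(α):Q] = φ(683) = 682.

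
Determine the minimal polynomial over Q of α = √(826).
m_α(x) = x^2 - 826

α satisfies α^2 - 826 = 0, so x^2 - 826 annihilates α. Since d = 826 is squarefree and ≠ 1, it is not a perfect square in Q, so x^2 - 826 has no rational root and is therefore irreducible over Q (a degree-2 polynomial over a field is irreducible iff it has no root). Hence m_α(x) = x^2 - 826.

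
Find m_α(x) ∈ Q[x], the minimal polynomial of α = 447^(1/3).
m_α(x) = x^3 - 447

α satisfies α^3 = 447, so x^3 - 447 annihilates α. By the rational root test, a rational root p/q (in lowest terms) of x^3 - 447 would satisfy p^3 = 447 q^3, forcing q = 1 and p^3 = 447; but 447 is not a perfect cube, contradiction. A monic cubic over Q with no rational root is irreducible (any nontrivial factorization would include a linear factor). Hence x^3 - 447 is the minimal polynomial of α, and in particular [Q(α):Q] = 3.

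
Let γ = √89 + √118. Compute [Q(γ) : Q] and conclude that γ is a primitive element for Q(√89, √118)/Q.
[Q(γ) : Q] = 4 (equivalently, Q(γ) = Q(√89, √118))

Obviously Q(γ) ⊆ Q(√89, √118), and [Q(√89, √118):Q] = 4 (since 89, 118 are distinct squarefree integers > 1 with 10502 not a perfect square). To show equality we compute the minimal polynomial of γ. From γ = √89 + √118: γ^2 = 89 + 2√(10502) + 118 = 207 + 2√(10502), so γ^2 - 207 = 2√(10502); squaring, (γ^2 - 207)^2 = 4·10502, i.e. γ^4 - 414γ^2 + 42849 - 42008 = 0, i.e. γ^4 - 414γ^2 + 841 = 0. So γ is a root of x^4 - 414x^2 + 841. This polynomial is irreducible over Q: it has no rational root (each ±√89 ± √118 is irrational), and any factorization into two quadratics over Q would force √(10502) ∈ Q (pairing opposite roots) or √89, √118 ∈ Q (other pairings), all impossible. Hence [Q(γ):Q] = 4 = [Q(√89, √118):Q], so Q(γ) = Q(√89, √118).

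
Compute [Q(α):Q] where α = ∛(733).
[Q(α):Q] = 3

The minimal polynomial of α is x^3 - 733, irreducible over Q since 733 is not a perfect cube (so x^3 - 733 has no rational root). Hence [Q(α):Q] = deg(m_α) = 3.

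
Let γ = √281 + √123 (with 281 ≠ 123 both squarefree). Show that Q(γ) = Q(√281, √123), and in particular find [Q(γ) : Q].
[Q(γ) : Q] = 4 (equivalently, Q(γ) = Q(√281, √123))

Obviously Q(γ) ⊆ Q(√281, √123), and [Q(√281, √123):Q] = 4 (since 281, 123 are distinct squarefree integers > 1 with 34563 not a perfect square). To show equality we compute the minimal polynomial of γ. From γ = √281 + √123: γ^2 = 281 + 2√(34563) + 123 = 404 + 2√(34563), so γ^2 - 404 = 2√(34563); squaring, (γ^2 - 404)^2 = 4·34563, i.e. γ^4 - 808γ^2 + 163216 - 138252 = 0, i.e. γ^4 - 808γ^2 + 24964 = 0. So γ is a root of x^4 - 808x^2 + 24964. This polynomial is irreducible over Q: it has no rational root (each ±√281 ± √123 is irrational), and any factorization into two quadratics over Q would force √(34563) ∈ Q (pairing opposite roots) or √281, √123 ∈ Q (other pairings), all impossible. Hence [Q(γ):Q] = 4 = [Q(√281, √123):Q], so Q(γ) = Q(√281, √123).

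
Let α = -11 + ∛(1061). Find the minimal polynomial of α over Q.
m_α(x) = x^3 + 33x^2 + 363x + 270

Set β = α + 11 = ∛(1061), so β^3 = 1061. Then (α + 11)^3 - 1061 = 0, i.e. α is a root of g(x) = (x + 11)^3 - 1061 = x^3 + 33x^2 + 363x + 270. Since g(x) = h(x + 11) where h(x) = x^3 - 1061, and h is irreducible over Q (because 1061 is not a perfect cube, so h has no rational root, and a monic cubic with no rational root is irreducible), g is also irreducible (irreducibility is preserved under the substitution x → x + 11). Hence m_α(x) = x^3 + 33x^2 + 363x + 270.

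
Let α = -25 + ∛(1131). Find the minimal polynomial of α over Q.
m_α(x) = x^3 + 75x^2 + 1875x + 14494

Set β = α + 25 = ∛(1131), so β^3 = 1131. Then (α + 25)^3 - 1131 = 0, i.e. α is a root of g(x) = (x + 25)^3 - 1131 = x^3 + 75x^2 + 1875x + 14494. Since g(x) = h(x + 25) where h(x) = x^3 - 1131, and h is irreducible over Q (because 1131 is not a perfect cube, so h has no rational root, and a monic cubic with no rational root is irreducible), g is also irreducible (irreducibility is preserved under the substitution x → x + 25). Hence m_α(x) = x^3 + 75x^2 + 1875x + 14494.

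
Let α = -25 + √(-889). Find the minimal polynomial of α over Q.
m_α(x) = x^2 + 50x + 1514

From α + 25 = √(-889), squaring gives (α + 25)^2 = -889, i.e. α^2 + 50α + 625 = -889, so α^2 + 50α + 1514 = 0. The discriminant of x^2 + 50x + 1514 is (50)^2 - 4·(1514) = 2500 - 6056 = -3556, and 4·(-889) is not a perfect square in Q since -889 is squarefree and ≠ 1. Hence x^2 + 50x + 1514 is irreducible over Q and is the minimal polynomial of α.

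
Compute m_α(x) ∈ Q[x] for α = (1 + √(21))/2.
m_α(x) = x^2 - x - 5

From 2α - 1 = √(21), squaring gives (2α - 1)^2 = 21, i.e. 4α^2 - 4α + 1 = 21, so α^2 - α + (1 - 21)/4 = 0. Since 21 ≡ 1 (mod 4), (1 - 21)/4 = -5 ∈ Z. The polynomial x^2 - x - 5 has discriminant 1 - 4·(-5) = 21, which is not a perfect square in Q (d = 21 is squarefree and ≠ 1), so x^2 - x - 5 is irreducible over Q. It is the minimal polynomial of α.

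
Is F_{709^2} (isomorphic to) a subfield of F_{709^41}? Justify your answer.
No: F_{709^2} is not a subfield of F_{709^41}

F_{p^m} embeds in F_{p^n} iff m | n. Here 2 ∤ 41 (since 41 = 20·2 + 1 with remainder 1 ≠ 0), so F_{709^2} is not a subfield of F_{709^41}. Equivalently: if it were, the tower law would give 2 = [F_{709^2}:F_709] dividing [F_{709^41}:F_709] = 41, contradiction.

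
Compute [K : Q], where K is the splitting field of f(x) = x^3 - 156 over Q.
[K : Q] = 6

The roots of x^3 - 156 are ∛156, ω∛156, ω^2∛156 where ω = e^(2πi/3) is a primitive cube root of unity, so K = Q(∛156, ω). Now [Q(∛156):Q] = 3 (since 156 is not a perfect cube, x^3 - 156 is irreducible) and [Q(ω):Q] = 2. Both 2 and 3 divide [K:Q], and [K:Q] ≤ 3·2 = 6, so [K:Q] = 6. (Equivalently: Q(∛156) ⊂ R but ω ∉ R, so [K : Q(∛156)] = 2.)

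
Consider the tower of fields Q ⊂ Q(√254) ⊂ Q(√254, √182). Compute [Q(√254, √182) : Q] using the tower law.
[Q(√254, √182) : Q] = 4

[Q(√254):Q] = 2 (min poly x^2 - 254, irreducible since 254 is squarefree > 1). For the top step, suppose √182 ∈ Q(√254), say √182 = c + d√254 with c, d ∈ Q. Squaring: 182 = c^2 + 254d^2 + 2cd√254. Since √254 ∉ Q this forces 2cd = 0. If d = 0 then √182 = c ∈ Q, contradicting 182 squarefree > 1. If c = 0 then 182 = 254d^2, so 254·182 = (254d)^2 is a perfect square in Q — but 254·182 = 46228 is not a perfect square (since 254 and 182 are distinct squarefree integers). Contradiction. Hence √182 ∉ Q(√254), so x^2 - 182 stays irreducible over Q(√254) and [Q(√254, √182) : Q(√254)] = 2. By the tower law, [Q(√254, √182) : Q] = 2 · 2 = 4.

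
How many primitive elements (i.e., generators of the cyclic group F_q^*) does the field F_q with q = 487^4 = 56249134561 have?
There are φ(56249134560) = 14332723200 primitive elements

F_q^* is cyclic of order q - 1 = 56249134560. A cyclic group of order m has exactly φ(m) generators. Here m = 56249134560 = 2^5 · 3^5 · 5 · 37 · 61 · 641, so the number of primitive elements is φ(56249134560) = 14332723200.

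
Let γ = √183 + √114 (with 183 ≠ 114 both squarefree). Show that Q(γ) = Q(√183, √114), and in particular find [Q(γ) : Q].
[Q(γ) : Q] = 4 (equivalently, Q(γ) = Q(√183, √114))

Obviously Q(γ) ⊆ Q(√183, √114), and [Q(√183, √114):Q] = 4 (since 183, 114 are distinct squarefree integers > 1 with 20862 not a perfect square). To show equality we compute the minimal polynomial of γ. From γ = √183 + √114: γ^2 = 183 + 2√(20862) + 114 = 297 + 2√(20862), so γ^2 - 297 = 2√(20862); squaring, (γ^2 - 297)^2 = 4·20862, i.e. γ^4 - 594γ^2 + 88209 - 83448 = 0, i.e. γ^4 - 594γ^2 + 4761 = 0. So γ is a root of x^4 - 594x^2 + 4761. This polynomial is irreducible over Q: it has no rational root (each ±√183 ± √114 is irrational), and any factorization into two quadratics over Q would force √(20862) ∈ Q (pairing opposite roots) or √183, √114 ∈ Q (other pairings), all impossible. Hence [Q(γ):Q] = 4 = [Q(√183, √114):Q], so Q(γ) = Q(√183, √114).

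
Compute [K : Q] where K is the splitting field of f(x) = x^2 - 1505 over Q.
[K : Q] = 2

f(x) = x^2 - 1505 factors as (x - √1505)(x + √1505). The splitting field is K = Q(√1505). Since 1505 is squarefree and > 1, it is not a perfect square, so x^2 - 1505 is irreducible over Q and [Q(√1505) : Q] = 2. Hence [K : Q] = 2.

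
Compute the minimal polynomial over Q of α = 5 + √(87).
m_α(x) = x^2 - 10x - 62

From α - 5 = √(87), squaring gives (α - 5)^2 = 87, i.e. α^2 - 10α + 25 = 87, so α^2 - 10α - 62 = 0. The discriminant of x^2 - 10x - 62 is (-10)^2 - 4·(-62) = 100 + 248 = 348, and 4·(87) is not a perfect square in Q since 87 is squarefree and ≠ 1. Hence x^2 - 10x - 62 is irreducible over Q and is the minimal polynomial of α.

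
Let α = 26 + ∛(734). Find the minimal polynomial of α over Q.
m_α(x) = x^3 - 78x^2 + 2028x - 18310

Set β = α - 26 = ∛(734), so β^3 = 734. Then (α - 26)^3 - 734 = 0, i.e. α is a root of g(x) = (x - 26)^3 - 734 = x^3 - 78x^2 + 2028x - 18310. Since g(x) = h(x - 26) where h(x) = x^3 - 734, and h is irreducible over Q (because 734 is not a perfect cube, so h has no rational root, and a monic cubic with no rational root is irreducible), g is also irreducible (irreducibility is preserved under the substitution x → x - 26). Hence m_α(x) = x^3 - 78x^2 + 2028x - 18310.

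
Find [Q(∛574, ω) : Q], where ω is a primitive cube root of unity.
[Q(∛574, ω) : Q] = 6

[Q(∛574):Q] = 3 (min poly x^3 - 574, irreducible since 574 is not a perfect cube). [Q(ω):Q] = 2 (min poly x^2 + x + 1). Since Q(∛574) ⊂ R and ω ∉ R, we have ω ∉ Q(∛574), so x^2 + x + 1 remains irreducible over Q(∛574) and [Q(∛574, ω) : Q(∛574)] = 2. By the tower law, [Q(∛574, ω) : Q] = 3 · 2 = 6. (In fact Q(∛574, ω) is the splitting field of x^3 - 574 over Q.)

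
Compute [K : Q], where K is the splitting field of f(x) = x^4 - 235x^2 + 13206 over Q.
[K : Q] = 4

Solving the quadratic in x^2: x^2 = (235 ± √(235^2 - 4·13206))/2 = (235 ± √2401)/2 = (235 ± 49)/2, giving x^2 = 93 or x^2 = 142. So f(x) = (x^2 - 93)(x^2 - 142) and the roots of f are ±√93, ±√142. Hence the splitting field is K = Q(√93, √142). Since 93 and 142 are distinct squarefree integers > 1, their product 13206 is not a perfect square, so √142 ∉ Q(√93). By the tower law [K:Q] = [Q(√93,√142):Q(√93)] · [Q(√93):Q] = 2 · 2 = 4.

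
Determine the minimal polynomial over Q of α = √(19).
m_α(x) = x^2 - 19

α satisfies α^2 - 19 = 0, so x^2 - 19 annihilates α. Since d = 19 is squarefree and ≠ 1, it is not a perfect square in Q, so x^2 - 19 has no rational root and is therefore irreducible over Q (a degree-2 polynomial over a field is irreducible iff it has no root). Hence m_α(x) = x^2 - 19.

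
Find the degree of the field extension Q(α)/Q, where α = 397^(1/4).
[Q(α):Q] = 4

α is a root of x^4 - 397. By Eisenstein's criterion at the prime p = 397 (which divides the constant term 397 but p^2 = 157609 does not, since 397 is squarefree), x^4 - 397 is irreducible over Q. Hence [Q(α):Q] = 4.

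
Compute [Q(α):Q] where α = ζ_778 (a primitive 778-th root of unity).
[Q(α):Q] = 388

The minimal polynomial of ζ_778 over Q is the 778-th cyclotomic polynomial Φ_778(x), which is irreducible over Q and has degree φ(778) = 388. Hence [Q(α):Q] = φ(778) = 388.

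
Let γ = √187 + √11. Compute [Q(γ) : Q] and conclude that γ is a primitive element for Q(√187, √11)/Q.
[Q(γ) : Q] = 4 (equivalently, Q(γ) = Q(√187, √11))

Obviously Q(γ) ⊆ Q(√187, √11), and [Q(√187, √11):Q] = 4 (since 187, 11 are distinct squarefree integers > 1 with 2057 not a perfect square). To show equality we compute the minimal polynomial of γ. From γ = √187 + √11: γ^2 = 187 + 2√(2057) + 11 = 198 + 2√(2057), so γ^2 - 198 = 2√(2057); squaring, (γ^2 - 198)^2 = 4·2057, i.e. γ^4 - 396γ^2 + 39204 - 8228 = 0, i.e. γ^4 - 396γ^2 + 30976 = 0. So γ is a root of x^4 - 396x^2 + 30976. This polynomial is irreducible over Q: it has no rational root (each ±√187 ± √11 is irrational), and any factorization into two quadratics over Q would force √(2057) ∈ Q (pairing opposite roots) or √187, √11 ∈ Q (other pairings), all impossible. Hence [Q(γ):Q] = 4 = [Q(√187, √11):Q], so Q(γ) = Q(√187, √11).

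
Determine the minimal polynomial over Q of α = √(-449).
m_α(x) = x^2 + 449

α satisfies α^2 + 449 = 0, so x^2 + 449 annihilates α. Since d = -449 is squarefree and ≠ 1, it is not a perfect square in Q, so x^2 + 449 has no rational root and is therefore irreducible over Q (a degree-2 polynomial over a field is irreducible iff it has no root). Hence m_α(x) = x^2 + 449.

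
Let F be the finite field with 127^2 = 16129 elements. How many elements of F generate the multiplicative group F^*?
There are φ(16128) = 4608 primitive elements

F_q^* is cyclic of order q - 1 = 16128. A cyclic group of order m has exactly φ(m) generators. Here m = 16128 = 2^8 · 3^2 · 7, so the number of primitive elements is φ(16128) = 4608.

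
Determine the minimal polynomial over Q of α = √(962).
m_α(x) = x^2 - 962

α satisfies α^2 - 962 = 0, so x^2 - 962 annihilates α. Since d = 962 is squarefree and ≠ 1, it is not a perfect square in Q, so x^2 - 962 has no rational root and is therefore irreducible over Q (a degree-2 polynomial over a field is irreducible iff it has no root). Hence m_α(x) = x^2 - 962.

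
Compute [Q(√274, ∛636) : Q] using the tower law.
[Q(√274, ∛636) : Q] = 6

Let L = Q(√274, ∛636). Since Q(√274) ⊂ L and [Q(√274):Q] = 2, the tower law gives 2 | [L:Q]. Likewise Q(∛636) ⊂ L with [Q(∛636):Q] = 3 (because 636 is not a perfect cube), so 3 | [L:Q]. As gcd(2,3) = 1, [L:Q] is divisible by 6. Conversely L is generated over Q by √274 and ∛636, so [L:Q] ≤ 2·3 = 6. Therefore [Q(√274, ∛636) : Q] = 6.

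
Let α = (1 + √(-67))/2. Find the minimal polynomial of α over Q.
m_α(x) = x^2 - x + 17

From 2α - 1 = √(-67), squaring gives (2α - 1)^2 = -67, i.e. 4α^2 - 4α + 1 = -67, so α^2 - α + (1 + 67)/4 = 0. Since -67 ≡ 1 (mod 4), (1 + 67)/4 = 17 ∈ Z. The polynomial x^2 - x + 17 has discriminant 1 - 4·(17) = -67, which is not a perfect square in Q (d = -67 is squarefree and ≠ 1), so x^2 - x + 17 is irreducible over Q. It is the minimal polynomial of α.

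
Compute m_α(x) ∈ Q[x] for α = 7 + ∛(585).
m_α(x) = x^3 - 21x^2 + 147x - 928

Set β = α - 7 = ∛(585), so β^3 = 585. Then (α - 7)^3 - 585 = 0, i.e. α is a root of g(x) = (x - 7)^3 - 585 = x^3 - 21x^2 + 147x - 928. Since g(x) = h(x - 7) where h(x) = x^3 - 585, and h is irreducible over Q (because 585 is not a perfect cube, so h has no rational root, and a monic cubic with no rational root is irreducible), g is also irreducible (irreducibility is preserved under the substitution x → x - 7). Hence m_α(x) = x^3 - 21x^2 + 147x - 928.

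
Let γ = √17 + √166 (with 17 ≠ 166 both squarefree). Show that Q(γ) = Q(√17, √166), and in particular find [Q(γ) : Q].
[Q(γ) : Q] = 4 (equivalently, Q(γ) = Q(√17, √166))

Obviously Q(γ) ⊆ Q(√17, √166), and [Q(√17, √166):Q] = 4 (since 17, 166 are distinct squarefree integers > 1 with 2822 not a perfect square). To show equality we compute the minimal polynomial of γ. From γ = √17 + √166: γ^2 = 17 + 2√(2822) + 166 = 183 + 2√(2822), so γ^2 - 183 = 2√(2822); squaring, (γ^2 - 183)^2 = 4·2822, i.e. γ^4 - 366γ^2 + 33489 - 11288 = 0, i.e. γ^4 - 366γ^2 + 22201 = 0. So γ is a root of x^4 - 366x^2 + 22201. This polynomial is irreducible over Q: it has no rational root (each ±√17 ± √166 is irrational), and any factorization into two quadratics over Q would force √(2822) ∈ Q (pairing opposite roots) or √17, √166 ∈ Q (other pairings), all impossible. Hence [Q(γ):Q] = 4 = [Q(√17, √166):Q], so Q(γ) = Q(√17, √166).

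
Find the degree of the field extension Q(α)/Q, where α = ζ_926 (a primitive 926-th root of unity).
[Q(α):Q] = 462

The minimal polynomial of ζ_926 over Q is the 926-th cyclotomic polynomial Φ_926(x), which is irreducible over Q and has degree φ(926) = 462. Hence [Q(α):Q] = φ(926) = 462.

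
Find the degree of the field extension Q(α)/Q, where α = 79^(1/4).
[Q(α):Q] = 4

α is a root of x^4 - 79. By Eisenstein's criterion at the prime p = 79 (which divides the constant term 79 but p^2 = 6241 does not, since 79 is squarefree), x^4 - 79 is irreducible over Q. Hence [Q(α):Q] = 4.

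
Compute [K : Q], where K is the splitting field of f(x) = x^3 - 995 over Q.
[K : Q] = 6

The roots of x^3 - 995 are ∛995, ω∛995, ω^2∛995 where ω = e^(2πi/3) is a primitive cube root of unity, so K = Q(∛995, ω). Now [Q(∛995):Q] = 3 (since 995 is not a perfect cube, x^3 - 995 is irreducible) and [Q(ω):Q] = 2. Both 2 and 3 divide [K:Q], and [K:Q] ≤ 3·2 = 6, so [K:Q] = 6. (Equivalently: Q(∛995) ⊂ R but ω ∉ R, so [K : Q(∛995)] = 2.)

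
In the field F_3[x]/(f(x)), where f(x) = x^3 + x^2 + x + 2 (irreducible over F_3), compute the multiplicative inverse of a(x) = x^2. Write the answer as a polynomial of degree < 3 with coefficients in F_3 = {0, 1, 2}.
a(x)^(-1) ≡ x^2 + 2x + 2 (mod f(x))

Since f is irreducible over F_3, F_3[x]/(f) is a field and a(x) ≠ 0 has an inverse. Apply the extended Euclidean algorithm to f(x) and a(x) in F_3[x]: f(x) = (x + 1)·a(x) + (x + 2);  a(x) = (x + 1)·(x + 2) + (1). The last nonzero remainder is the constant 1 = gcd(f, a) in F_3. Back-substituting through the division chain expresses 1 = s(x)·a(x) + t(x)·f(x) with s(x) ≡ x^2 + 2x + 2 (mod f), so a(x)^(-1) ≡ s(x) = x^2 + 2x + 2 (mod f). Check: (x^2)·(x^2 + 2x + 2) = x^4 + 2x^3 + 2x^2 ≡ 1 (mod x^3 + x^2 + x + 2).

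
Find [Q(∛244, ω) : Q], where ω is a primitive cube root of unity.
[Q(∛244, ω) : Q] = 6

[Q(∛244):Q] = 3 (min poly x^3 - 244, irreducible since 244 is not a perfect cube). [Q(ω):Q] = 2 (min poly x^2 + x + 1). Since Q(∛244) ⊂ R and ω ∉ R, we have ω ∉ Q(∛244), so x^2 + x + 1 remains irreducible over Q(∛244) and [Q(∛244, ω) : Q(∛244)] = 2. By the tower law, [Q(∛244, ω) : Q] = 3 · 2 = 6. (In fact Q(∛244, ω) is the splitting field of x^3 - 244 over Q.)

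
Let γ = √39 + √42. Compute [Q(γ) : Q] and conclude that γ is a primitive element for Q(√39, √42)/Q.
[Q(γ) : Q] = 4 (equivalently, Q(γ) = Q(√39, √42))

Obviously Q(γ) ⊆ Q(√39, √42), and [Q(√39, √42):Q] = 4 (since 39, 42 are distinct squarefree integers > 1 with 1638 not a perfect square). To show equality we compute the minimal polynomial of γ. From γ = √39 + √42: γ^2 = 39 + 2√(1638) + 42 = 81 + 2√(1638), so γ^2 - 81 = 2√(1638); squaring, (γ^2 - 81)^2 = 4·1638, i.e. γ^4 - 162γ^2 + 6561 - 6552 = 0, i.e. γ^4 - 162γ^2 + 9 = 0. So γ is a root of x^4 - 162x^2 + 9. This polynomial is irreducible over Q: it has no rational root (each ±√39 ± √42 is irrational), and any factorization into two quadratics over Q would force √(1638) ∈ Q (pairing opposite roots) or √39, √42 ∈ Q (other pairings), all impossible. Hence [Q(γ):Q] = 4 = [Q(√39, √42):Q], so Q(γ) = Q(√39, √42).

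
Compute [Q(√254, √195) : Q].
[Q(√254, √195) : Q] = 4

[Q(√254):Q] = 2 (min poly x^2 - 254, irreducible since 254 is squarefree > 1). For the top step, suppose √195 ∈ Q(√254), say √195 = c + d√254 with c, d ∈ Q. Squaring: 195 = c^2 + 254d^2 + 2cd√254. Since √254 ∉ Q this forces 2cd = 0. If d = 0 then √195 = c ∈ Q, contradicting 195 squarefree > 1. If c = 0 then 195 = 254d^2, so 254·195 = (254d)^2 is a perfect square in Q — but 254·195 = 49530 is not a perfect square (since 254 and 195 are distinct squarefree integers). Contradiction. Hence √195 ∉ Q(√254), so x^2 - 195 stays irreducible over Q(√254) and [Q(√254, √195) : Q(√254)] = 2. By the tower law, [Q(√254, √195) : Q] = 2 · 2 = 4.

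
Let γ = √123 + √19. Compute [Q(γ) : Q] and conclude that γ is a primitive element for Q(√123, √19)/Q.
[Q(γ) : Q] = 4 (equivalently, Q(γ) = Q(√123, √19))

Obviously Q(γ) ⊆ Q(√123, √19), and [Q(√123, √19):Q] = 4 (since 123, 19 are distinct squarefree integers > 1 with 2337 not a perfect square). To show equality we compute the minimal polynomial of γ. From γ = √123 + √19: γ^2 = 123 + 2√(2337) + 19 = 142 + 2√(2337), so γ^2 - 142 = 2√(2337); squaring, (γ^2 - 142)^2 = 4·2337, i.e. γ^4 - 284γ^2 + 20164 - 9348 = 0, i.e. γ^4 - 284γ^2 + 10816 = 0. So γ is a root of x^4 - 284x^2 + 10816. This polynomial is irreducible over Q: it has no rational root (each ±√123 ± √19 is irrational), and any factorization into two quadratics over Q would force √(2337) ∈ Q (pairing opposite roots) or √123, √19 ∈ Q (other pairings), all impossible. Hence [Q(γ):Q] = 4 = [Q(√123, √19):Q], so Q(γ) = Q(√123, √19).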